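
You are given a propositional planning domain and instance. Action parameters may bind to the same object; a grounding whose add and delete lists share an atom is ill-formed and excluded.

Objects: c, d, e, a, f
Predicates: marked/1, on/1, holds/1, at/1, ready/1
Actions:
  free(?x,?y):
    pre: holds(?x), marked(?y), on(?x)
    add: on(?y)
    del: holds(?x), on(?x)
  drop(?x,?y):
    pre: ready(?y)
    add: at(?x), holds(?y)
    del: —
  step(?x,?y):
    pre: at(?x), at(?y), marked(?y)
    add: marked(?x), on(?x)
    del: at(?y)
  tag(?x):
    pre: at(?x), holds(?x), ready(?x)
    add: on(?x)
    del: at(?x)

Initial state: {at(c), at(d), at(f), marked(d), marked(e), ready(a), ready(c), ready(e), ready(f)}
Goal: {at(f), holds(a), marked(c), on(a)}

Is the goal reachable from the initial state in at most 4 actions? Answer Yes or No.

Yes

1. drop(a,a)  →  {at(a), at(c), at(d), at(f), holds(a), marked(d), marked(e), ready(a), ready(c), ready(e), ready(f)}
2. step(c,d)  →  {at(a), at(c), at(f), holds(a), marked(c), marked(d), marked(e), on(c), ready(a), ready(c), ready(e), ready(f)}
3. step(a,c)  →  {at(a), at(f), holds(a), marked(a), marked(c), marked(d), marked(e), on(a), on(c), ready(a), ready(c), ready(e), ready(f)}
optimal plan length = 3; 3 ≤ 4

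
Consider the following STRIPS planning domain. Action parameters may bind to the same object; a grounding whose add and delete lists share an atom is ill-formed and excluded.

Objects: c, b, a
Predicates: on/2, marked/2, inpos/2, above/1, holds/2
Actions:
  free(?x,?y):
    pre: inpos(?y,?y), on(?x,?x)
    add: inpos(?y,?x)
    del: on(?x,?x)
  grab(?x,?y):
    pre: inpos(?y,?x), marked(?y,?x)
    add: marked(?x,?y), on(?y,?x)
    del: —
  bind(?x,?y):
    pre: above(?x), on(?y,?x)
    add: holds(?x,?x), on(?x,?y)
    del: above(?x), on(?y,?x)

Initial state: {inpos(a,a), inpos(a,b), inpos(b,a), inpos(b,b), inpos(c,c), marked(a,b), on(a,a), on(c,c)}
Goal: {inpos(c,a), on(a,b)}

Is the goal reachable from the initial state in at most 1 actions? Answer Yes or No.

No

1. free(a,c)  →  {inpos(a,a), inpos(a,b), inpos(b,a), inpos(b,b), inpos(c,a), inpos(c,c), marked(a,b), on(c,c)}
2. grab(b,a)  →  {inpos(a,a), inpos(a,b), inpos(b,a), inpos(b,b), inpos(c,a), inpos(c,c), marked(a,b), marked(b,a), on(a,b), on(c,c)}
optimal plan length = 2; 2 > 1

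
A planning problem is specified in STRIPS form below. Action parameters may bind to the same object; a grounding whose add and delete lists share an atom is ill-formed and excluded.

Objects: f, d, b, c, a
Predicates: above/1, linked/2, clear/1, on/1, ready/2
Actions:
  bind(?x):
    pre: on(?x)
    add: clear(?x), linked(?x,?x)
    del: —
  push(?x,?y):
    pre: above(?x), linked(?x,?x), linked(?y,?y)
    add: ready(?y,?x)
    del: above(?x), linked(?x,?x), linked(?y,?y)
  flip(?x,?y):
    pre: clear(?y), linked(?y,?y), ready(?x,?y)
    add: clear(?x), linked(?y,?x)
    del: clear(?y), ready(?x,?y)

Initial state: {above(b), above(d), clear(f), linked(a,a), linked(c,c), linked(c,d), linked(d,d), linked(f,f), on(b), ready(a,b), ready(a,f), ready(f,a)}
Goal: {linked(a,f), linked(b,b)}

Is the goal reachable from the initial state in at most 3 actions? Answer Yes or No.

Yes

1. bind(b)  →  {above(b), above(d), clear(b), clear(f), linked(a,a), linked(b,b), linked(c,c), linked(c,d), linked(d,d), linked(f,f), on(b), ready(a,b), ready(a,f), ready(f,a)}
2. flip(a,f)  →  {above(b), above(d), clear(a), clear(b), linked(a,a), linked(b,b), linked(c,c), linked(c,d), linked(d,d), linked(f,a), linked(f,f), on(b), ready(a,b), ready(f,a)}
3. flip(f,a)  →  {above(b), above(d), clear(b), clear(f), linked(a,a), linked(a,f), linked(b,b), linked(c,c), linked(c,d), linked(d,d), linked(f,a), linked(f,f), on(b), ready(a,b)}
optimal plan length = 3; 3 ≤ 3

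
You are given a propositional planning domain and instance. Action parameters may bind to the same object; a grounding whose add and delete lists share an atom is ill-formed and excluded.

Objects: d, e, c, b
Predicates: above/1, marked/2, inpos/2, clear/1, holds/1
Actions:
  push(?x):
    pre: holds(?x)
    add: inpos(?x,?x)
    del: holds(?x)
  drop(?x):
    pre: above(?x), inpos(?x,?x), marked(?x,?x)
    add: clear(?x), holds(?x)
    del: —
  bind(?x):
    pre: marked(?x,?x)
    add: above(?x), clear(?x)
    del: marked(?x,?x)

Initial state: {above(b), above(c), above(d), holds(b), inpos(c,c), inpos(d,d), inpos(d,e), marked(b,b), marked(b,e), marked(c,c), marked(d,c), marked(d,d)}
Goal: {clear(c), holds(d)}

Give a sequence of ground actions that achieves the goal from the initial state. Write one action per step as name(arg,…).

1. drop(d)  →  {above(b), above(c), above(d), clear(d), holds(b), holds(d), inpos(c,c), inpos(d,d), inpos(d,e), marked(b,b), marked(b,e), marked(c,c), marked(d,c), marked(d,d)}
2. drop(c)  →  {above(b), above(c), above(d), clear(c), clear(d), holds(b), holds(c), holds(d), inpos(c,c), inpos(d,d), inpos(d,e), marked(b,b), marked(b,e), marked(c,c), marked(d,c), marked(d,d)}

drop(d); drop(c)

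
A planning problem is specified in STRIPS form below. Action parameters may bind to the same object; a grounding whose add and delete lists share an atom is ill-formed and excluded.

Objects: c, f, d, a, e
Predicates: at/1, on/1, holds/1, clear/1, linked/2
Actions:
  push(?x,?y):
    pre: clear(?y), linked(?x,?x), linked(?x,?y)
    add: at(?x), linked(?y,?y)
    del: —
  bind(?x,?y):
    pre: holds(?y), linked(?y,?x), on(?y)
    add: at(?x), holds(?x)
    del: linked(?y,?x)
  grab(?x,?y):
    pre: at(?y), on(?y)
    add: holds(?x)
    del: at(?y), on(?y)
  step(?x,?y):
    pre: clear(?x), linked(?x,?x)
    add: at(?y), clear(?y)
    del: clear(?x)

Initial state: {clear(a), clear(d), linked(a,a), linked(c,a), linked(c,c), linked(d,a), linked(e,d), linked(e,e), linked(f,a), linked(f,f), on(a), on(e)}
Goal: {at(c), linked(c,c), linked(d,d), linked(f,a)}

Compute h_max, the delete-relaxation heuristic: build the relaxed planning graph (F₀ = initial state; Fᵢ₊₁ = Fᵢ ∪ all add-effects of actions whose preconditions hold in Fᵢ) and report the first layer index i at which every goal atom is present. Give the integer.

F0 = init (12 atoms)
F1 = F0 ∪ {at(a), at(c), at(d), at(e), at(f), clear(c), clear(e), clear(f), linked(d,d)}  (21 atoms)
goal ⊆ F1  ⇒  h_max = 1

1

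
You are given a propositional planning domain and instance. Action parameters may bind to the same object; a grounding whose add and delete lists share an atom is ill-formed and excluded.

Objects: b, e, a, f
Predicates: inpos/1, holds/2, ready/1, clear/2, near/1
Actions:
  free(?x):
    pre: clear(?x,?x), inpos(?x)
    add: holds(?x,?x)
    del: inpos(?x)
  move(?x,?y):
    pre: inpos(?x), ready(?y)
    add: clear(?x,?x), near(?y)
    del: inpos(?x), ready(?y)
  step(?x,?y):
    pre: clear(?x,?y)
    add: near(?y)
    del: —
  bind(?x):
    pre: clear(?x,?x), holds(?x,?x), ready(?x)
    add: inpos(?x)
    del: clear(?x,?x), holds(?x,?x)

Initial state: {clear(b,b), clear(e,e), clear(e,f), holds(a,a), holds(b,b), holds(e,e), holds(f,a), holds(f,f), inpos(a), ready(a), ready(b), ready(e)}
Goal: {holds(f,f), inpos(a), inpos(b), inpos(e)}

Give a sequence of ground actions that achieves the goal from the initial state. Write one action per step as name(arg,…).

1. bind(b)  →  {clear(e,e), clear(e,f), holds(a,a), holds(e,e), holds(f,a), holds(f,f), inpos(a), inpos(b), ready(a), ready(b), ready(e)}
2. bind(e)  →  {clear(e,f), holds(a,a), holds(f,a), holds(f,f), inpos(a), inpos(b), inpos(e), ready(a), ready(b), ready(e)}

bind(b); bind(e)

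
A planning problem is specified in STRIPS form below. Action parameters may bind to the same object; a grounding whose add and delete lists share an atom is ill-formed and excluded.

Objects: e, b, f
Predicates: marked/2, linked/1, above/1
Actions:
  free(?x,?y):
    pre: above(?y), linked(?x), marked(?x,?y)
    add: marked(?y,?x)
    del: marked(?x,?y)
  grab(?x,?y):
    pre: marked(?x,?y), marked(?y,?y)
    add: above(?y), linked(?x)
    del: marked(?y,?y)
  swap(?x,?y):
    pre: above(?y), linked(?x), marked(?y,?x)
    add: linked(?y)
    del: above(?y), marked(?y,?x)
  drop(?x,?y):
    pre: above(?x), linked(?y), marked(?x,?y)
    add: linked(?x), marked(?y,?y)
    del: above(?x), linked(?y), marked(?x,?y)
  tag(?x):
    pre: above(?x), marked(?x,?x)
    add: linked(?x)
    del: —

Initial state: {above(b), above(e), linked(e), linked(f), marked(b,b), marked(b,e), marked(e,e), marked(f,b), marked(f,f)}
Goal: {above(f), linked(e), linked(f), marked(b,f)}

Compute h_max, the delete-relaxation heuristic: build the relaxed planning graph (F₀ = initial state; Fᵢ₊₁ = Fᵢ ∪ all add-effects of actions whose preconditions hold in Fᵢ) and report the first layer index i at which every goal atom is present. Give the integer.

1

F0 = init (9 atoms)
F1 = F0 ∪ {above(f), linked(b), marked(b,f)}  (12 atoms)
goal ⊆ F1  ⇒  h_max = 1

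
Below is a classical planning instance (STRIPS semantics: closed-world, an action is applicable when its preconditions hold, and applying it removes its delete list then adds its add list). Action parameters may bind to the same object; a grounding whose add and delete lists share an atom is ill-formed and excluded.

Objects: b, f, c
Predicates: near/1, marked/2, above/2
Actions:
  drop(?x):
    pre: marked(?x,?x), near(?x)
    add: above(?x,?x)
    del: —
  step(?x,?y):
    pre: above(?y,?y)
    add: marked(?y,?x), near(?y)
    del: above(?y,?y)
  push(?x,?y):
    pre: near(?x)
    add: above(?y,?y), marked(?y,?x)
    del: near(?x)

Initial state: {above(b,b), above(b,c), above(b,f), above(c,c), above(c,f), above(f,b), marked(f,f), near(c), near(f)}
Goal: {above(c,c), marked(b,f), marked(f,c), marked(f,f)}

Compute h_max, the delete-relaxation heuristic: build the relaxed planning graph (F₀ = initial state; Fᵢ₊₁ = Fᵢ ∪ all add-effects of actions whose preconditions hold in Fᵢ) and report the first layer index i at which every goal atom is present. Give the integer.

F0 = init (9 atoms)
F1 = F0 ∪ {above(f,f), marked(b,b), marked(b,c), marked(b,f), marked(c,b), marked(c,c), marked(c,f), marked(f,c), near(b)}  (18 atoms)
goal ⊆ F1  ⇒  h_max = 1

1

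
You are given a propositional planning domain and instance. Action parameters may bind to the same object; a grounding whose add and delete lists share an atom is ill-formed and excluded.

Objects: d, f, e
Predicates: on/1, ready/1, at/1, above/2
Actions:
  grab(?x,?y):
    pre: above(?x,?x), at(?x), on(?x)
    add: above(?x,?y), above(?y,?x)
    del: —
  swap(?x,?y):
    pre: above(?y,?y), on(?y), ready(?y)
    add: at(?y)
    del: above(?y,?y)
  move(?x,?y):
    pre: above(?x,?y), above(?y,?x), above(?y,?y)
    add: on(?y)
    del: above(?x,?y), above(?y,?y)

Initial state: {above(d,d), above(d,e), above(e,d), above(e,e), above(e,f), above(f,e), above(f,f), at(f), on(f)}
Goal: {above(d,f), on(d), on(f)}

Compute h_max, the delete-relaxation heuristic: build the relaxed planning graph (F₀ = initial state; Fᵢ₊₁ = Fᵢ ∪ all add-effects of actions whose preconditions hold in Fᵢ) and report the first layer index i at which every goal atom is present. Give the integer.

F0 = init (9 atoms)
F1 = F0 ∪ {above(d,f), above(f,d), on(d), on(e)}  (13 atoms)
goal ⊆ F1  ⇒  h_max = 1

1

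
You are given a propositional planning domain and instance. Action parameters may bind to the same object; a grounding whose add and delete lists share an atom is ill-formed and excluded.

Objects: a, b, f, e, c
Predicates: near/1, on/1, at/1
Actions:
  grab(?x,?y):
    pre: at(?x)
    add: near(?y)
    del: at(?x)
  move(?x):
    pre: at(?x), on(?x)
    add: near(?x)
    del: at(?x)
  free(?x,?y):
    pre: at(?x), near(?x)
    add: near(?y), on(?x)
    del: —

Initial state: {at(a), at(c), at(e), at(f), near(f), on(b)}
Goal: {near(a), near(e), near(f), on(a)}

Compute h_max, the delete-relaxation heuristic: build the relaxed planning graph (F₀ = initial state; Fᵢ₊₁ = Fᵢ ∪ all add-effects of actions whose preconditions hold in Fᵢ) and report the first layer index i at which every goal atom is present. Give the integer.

2

F0 = init (6 atoms)
F1 = F0 ∪ {near(a), near(b), near(c), near(e), on(f)}  (11 atoms)
F2 = F1 ∪ {on(a), on(c), on(e)}  (14 atoms)
goal ⊆ F2  ⇒  h_max = 2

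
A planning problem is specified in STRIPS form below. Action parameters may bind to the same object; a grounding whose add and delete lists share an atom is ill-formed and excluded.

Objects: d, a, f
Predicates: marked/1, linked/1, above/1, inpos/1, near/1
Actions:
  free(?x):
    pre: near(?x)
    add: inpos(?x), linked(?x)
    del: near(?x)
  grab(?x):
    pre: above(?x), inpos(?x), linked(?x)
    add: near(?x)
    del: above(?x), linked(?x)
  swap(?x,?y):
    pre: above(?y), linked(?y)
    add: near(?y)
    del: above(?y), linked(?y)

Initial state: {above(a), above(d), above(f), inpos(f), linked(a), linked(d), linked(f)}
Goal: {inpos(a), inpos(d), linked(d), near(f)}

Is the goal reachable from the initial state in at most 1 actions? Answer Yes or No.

1. grab(f)  →  {above(a), above(d), inpos(f), linked(a), linked(d), near(f)}
2. swap(d,d)  →  {above(a), inpos(f), linked(a), near(d), near(f)}
3. free(d)  →  {above(a), inpos(d), inpos(f), linked(a), linked(d), near(f)}
4. swap(d,a)  →  {inpos(d), inpos(f), linked(d), near(a), near(f)}
5. free(a)  →  {inpos(a), inpos(d), inpos(f), linked(a), linked(d), near(f)}
optimal plan length = 5; 5 > 1

No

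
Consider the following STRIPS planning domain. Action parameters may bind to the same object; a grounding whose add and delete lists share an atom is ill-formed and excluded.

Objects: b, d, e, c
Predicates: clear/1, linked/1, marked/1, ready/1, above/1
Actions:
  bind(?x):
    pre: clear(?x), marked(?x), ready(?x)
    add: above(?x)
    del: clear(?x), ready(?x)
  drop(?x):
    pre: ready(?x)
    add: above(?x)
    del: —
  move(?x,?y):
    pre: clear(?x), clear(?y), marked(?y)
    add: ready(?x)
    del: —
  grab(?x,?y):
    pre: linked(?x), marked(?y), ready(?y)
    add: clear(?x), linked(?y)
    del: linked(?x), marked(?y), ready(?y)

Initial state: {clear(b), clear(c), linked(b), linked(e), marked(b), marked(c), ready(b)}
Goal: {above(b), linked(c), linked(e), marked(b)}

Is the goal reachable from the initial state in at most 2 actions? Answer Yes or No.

No

1. bind(b)  →  {above(b), clear(c), linked(b), linked(e), marked(b), marked(c)}
2. move(c,c)  →  {above(b), clear(c), linked(b), linked(e), marked(b), marked(c), ready(c)}
3. grab(b,c)  →  {above(b), clear(b), clear(c), linked(c), linked(e), marked(b)}
optimal plan length = 3; 3 > 2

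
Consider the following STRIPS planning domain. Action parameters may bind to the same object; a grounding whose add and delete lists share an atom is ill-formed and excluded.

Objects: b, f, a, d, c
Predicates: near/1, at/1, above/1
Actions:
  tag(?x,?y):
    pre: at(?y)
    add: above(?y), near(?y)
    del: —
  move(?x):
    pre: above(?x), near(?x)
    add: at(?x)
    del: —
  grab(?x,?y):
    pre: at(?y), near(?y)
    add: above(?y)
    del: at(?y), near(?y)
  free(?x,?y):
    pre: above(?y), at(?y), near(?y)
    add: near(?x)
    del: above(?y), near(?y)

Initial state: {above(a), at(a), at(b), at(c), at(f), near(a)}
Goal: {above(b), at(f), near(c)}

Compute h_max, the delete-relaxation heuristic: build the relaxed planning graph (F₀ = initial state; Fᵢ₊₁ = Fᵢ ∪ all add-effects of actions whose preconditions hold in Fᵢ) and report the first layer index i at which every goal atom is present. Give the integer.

1

F0 = init (6 atoms)
F1 = F0 ∪ {above(b), above(c), above(f), near(b), near(c), near(d), near(f)}  (13 atoms)
goal ⊆ F1  ⇒  h_max = 1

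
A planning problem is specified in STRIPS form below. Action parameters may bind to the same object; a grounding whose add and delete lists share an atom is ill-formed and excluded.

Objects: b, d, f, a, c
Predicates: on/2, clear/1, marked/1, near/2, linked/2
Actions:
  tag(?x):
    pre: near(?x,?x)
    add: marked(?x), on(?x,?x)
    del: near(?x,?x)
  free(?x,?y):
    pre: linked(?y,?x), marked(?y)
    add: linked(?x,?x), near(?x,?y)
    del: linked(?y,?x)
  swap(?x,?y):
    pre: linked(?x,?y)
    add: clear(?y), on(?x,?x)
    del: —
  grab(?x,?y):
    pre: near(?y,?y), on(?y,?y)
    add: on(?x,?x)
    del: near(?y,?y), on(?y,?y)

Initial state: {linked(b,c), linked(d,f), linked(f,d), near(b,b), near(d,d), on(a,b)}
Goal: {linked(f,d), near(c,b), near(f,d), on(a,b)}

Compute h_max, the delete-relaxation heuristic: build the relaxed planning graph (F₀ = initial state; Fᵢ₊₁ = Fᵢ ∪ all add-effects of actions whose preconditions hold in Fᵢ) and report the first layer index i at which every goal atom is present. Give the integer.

2

F0 = init (6 atoms)
F1 = F0 ∪ {clear(c), clear(d), clear(f), marked(b), marked(d), on(b,b), on(d,d), on(f,f)}  (14 atoms)
F2 = F1 ∪ {linked(c,c), linked(f,f), near(c,b), near(f,d), on(a,a), on(c,c)}  (20 atoms)
goal ⊆ F2  ⇒  h_max = 2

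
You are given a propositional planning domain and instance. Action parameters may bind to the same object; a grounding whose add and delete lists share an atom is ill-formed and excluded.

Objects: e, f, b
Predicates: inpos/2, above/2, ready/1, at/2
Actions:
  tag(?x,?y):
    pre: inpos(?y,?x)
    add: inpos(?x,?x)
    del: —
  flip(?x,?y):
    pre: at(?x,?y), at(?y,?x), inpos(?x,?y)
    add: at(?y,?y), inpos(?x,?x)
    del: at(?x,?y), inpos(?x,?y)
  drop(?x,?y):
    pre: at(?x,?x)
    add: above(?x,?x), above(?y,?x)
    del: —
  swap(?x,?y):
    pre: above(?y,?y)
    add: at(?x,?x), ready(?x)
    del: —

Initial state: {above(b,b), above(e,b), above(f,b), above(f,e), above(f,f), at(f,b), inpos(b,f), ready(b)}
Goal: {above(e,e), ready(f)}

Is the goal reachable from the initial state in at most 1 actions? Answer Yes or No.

No

1. swap(e,f)  →  {above(b,b), above(e,b), above(f,b), above(f,e), above(f,f), at(e,e), at(f,b), inpos(b,f), ready(b), ready(e)}
2. drop(e,e)  →  {above(b,b), above(e,b), above(e,e), above(f,b), above(f,e), above(f,f), at(e,e), at(f,b), inpos(b,f), ready(b), ready(e)}
3. swap(f,e)  →  {above(b,b), above(e,b), above(e,e), above(f,b), above(f,e), above(f,f), at(e,e), at(f,b), at(f,f), inpos(b,f), ready(b), ready(e), ready(f)}
optimal plan length = 3; 3 > 1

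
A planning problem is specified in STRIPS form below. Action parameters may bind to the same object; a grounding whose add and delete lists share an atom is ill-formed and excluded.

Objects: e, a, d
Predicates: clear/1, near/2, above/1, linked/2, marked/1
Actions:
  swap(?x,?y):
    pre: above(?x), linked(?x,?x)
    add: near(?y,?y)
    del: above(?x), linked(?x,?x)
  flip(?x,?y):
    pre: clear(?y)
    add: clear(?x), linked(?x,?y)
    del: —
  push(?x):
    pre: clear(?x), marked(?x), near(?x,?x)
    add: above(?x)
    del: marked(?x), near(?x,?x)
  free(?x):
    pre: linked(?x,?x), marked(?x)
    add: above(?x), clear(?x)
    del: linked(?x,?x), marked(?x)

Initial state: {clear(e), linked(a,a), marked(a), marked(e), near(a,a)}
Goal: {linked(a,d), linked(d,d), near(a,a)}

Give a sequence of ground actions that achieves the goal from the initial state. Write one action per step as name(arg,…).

1. flip(d,e)  →  {clear(d), clear(e), linked(a,a), linked(d,e), marked(a), marked(e), near(a,a)}
2. flip(a,d)  →  {clear(a), clear(d), clear(e), linked(a,a), linked(a,d), linked(d,e), marked(a), marked(e), near(a,a)}
3. flip(d,d)  →  {clear(a), clear(d), clear(e), linked(a,a), linked(a,d), linked(d,d), linked(d,e), marked(a), marked(e), near(a,a)}

flip(d,e); flip(a,d); flip(d,d)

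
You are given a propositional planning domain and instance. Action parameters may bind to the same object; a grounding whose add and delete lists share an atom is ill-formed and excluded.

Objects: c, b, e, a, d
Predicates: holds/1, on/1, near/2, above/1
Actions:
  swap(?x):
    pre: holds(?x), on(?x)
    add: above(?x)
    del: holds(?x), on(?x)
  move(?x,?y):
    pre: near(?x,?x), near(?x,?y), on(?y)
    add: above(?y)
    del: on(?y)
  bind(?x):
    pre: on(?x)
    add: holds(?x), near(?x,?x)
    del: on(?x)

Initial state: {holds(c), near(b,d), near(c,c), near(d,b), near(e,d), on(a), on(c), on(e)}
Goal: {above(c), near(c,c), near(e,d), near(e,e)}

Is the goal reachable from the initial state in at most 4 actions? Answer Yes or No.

1. swap(c)  →  {above(c), near(b,d), near(c,c), near(d,b), near(e,d), on(a), on(e)}
2. bind(e)  →  {above(c), holds(e), near(b,d), near(c,c), near(d,b), near(e,d), near(e,e), on(a)}
optimal plan length = 2; 2 ≤ 4

Yes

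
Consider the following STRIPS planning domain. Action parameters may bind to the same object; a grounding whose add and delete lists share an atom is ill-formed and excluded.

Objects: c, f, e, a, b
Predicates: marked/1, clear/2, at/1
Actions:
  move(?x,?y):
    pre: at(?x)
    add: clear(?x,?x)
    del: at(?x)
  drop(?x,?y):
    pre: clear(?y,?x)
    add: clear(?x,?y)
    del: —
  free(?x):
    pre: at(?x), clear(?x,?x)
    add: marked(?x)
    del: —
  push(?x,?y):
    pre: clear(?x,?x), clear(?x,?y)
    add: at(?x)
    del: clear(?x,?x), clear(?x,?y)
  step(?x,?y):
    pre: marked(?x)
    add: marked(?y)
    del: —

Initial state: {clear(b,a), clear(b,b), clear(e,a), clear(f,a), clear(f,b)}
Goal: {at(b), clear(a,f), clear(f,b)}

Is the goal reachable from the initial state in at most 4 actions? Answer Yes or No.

Yes

1. drop(a,f)  →  {clear(a,f), clear(b,a), clear(b,b), clear(e,a), clear(f,a), clear(f,b)}
2. push(b,a)  →  {at(b), clear(a,f), clear(e,a), clear(f,a), clear(f,b)}
optimal plan length = 2; 2 ≤ 4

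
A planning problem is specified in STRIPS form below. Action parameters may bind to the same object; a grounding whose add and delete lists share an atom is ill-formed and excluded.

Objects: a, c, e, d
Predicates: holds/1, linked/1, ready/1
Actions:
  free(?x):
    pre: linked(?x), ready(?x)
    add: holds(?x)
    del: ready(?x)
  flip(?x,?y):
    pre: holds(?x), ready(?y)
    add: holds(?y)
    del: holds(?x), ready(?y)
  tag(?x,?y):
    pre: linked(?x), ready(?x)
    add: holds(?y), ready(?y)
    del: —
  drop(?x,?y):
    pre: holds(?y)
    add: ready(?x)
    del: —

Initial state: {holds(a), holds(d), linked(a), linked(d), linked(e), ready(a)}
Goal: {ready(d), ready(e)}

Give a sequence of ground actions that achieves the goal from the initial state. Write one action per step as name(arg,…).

tag(a,e); tag(a,d)

1. tag(a,e)  →  {holds(a), holds(d), holds(e), linked(a), linked(d), linked(e), ready(a), ready(e)}
2. tag(a,d)  →  {holds(a), holds(d), holds(e), linked(a), linked(d), linked(e), ready(a), ready(d), ready(e)}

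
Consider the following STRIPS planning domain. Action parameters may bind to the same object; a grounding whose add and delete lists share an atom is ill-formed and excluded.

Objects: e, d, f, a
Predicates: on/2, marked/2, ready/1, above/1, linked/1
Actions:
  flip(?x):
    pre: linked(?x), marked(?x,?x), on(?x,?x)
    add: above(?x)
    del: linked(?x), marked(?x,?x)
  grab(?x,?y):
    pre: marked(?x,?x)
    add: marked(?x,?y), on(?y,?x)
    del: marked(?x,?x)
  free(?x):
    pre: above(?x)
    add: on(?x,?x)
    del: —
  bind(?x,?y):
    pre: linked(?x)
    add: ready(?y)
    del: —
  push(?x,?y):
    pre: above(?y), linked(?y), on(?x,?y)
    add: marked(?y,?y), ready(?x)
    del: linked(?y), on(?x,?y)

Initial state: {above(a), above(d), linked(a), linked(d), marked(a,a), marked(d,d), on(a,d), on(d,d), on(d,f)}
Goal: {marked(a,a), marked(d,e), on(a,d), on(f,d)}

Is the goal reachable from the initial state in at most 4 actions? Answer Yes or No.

1. grab(d,e)  →  {above(a), above(d), linked(a), linked(d), marked(a,a), marked(d,e), on(a,d), on(d,d), on(d,f), on(e,d)}
2. push(e,d)  →  {above(a), above(d), linked(a), marked(a,a), marked(d,d), marked(d,e), on(a,d), on(d,d), on(d,f), ready(e)}
3. grab(d,f)  →  {above(a), above(d), linked(a), marked(a,a), marked(d,e), marked(d,f), on(a,d), on(d,d), on(d,f), on(f,d), ready(e)}
optimal plan length = 3; 3 ≤ 4

Yes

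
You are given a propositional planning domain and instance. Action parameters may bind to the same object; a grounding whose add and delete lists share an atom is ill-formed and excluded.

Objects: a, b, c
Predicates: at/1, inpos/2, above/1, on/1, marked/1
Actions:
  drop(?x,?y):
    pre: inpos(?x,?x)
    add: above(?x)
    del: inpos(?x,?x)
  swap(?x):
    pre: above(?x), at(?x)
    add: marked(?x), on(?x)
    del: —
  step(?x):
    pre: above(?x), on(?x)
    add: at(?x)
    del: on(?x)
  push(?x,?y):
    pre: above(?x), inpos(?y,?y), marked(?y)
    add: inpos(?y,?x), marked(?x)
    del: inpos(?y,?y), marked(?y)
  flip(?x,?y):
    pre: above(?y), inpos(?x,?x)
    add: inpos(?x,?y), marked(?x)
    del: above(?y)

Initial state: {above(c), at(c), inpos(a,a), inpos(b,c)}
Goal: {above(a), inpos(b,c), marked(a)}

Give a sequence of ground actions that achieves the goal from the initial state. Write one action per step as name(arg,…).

flip(a,c); drop(a,a)

1. flip(a,c)  →  {at(c), inpos(a,a), inpos(a,c), inpos(b,c), marked(a)}
2. drop(a,a)  →  {above(a), at(c), inpos(a,c), inpos(b,c), marked(a)}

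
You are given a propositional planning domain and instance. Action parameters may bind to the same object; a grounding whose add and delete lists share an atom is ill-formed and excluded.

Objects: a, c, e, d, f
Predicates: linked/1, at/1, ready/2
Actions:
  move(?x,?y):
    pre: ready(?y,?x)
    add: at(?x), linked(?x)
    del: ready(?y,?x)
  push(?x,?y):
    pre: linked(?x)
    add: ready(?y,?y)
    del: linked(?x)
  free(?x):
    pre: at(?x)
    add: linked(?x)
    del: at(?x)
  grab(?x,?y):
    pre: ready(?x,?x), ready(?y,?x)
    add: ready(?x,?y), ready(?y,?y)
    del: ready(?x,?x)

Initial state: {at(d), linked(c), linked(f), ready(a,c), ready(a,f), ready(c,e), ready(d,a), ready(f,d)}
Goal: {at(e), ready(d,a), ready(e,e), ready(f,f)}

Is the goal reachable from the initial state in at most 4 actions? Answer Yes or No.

Yes

1. move(e,c)  →  {at(d), at(e), linked(c), linked(e), linked(f), ready(a,c), ready(a,f), ready(d,a), ready(f,d)}
2. push(c,e)  →  {at(d), at(e), linked(e), linked(f), ready(a,c), ready(a,f), ready(d,a), ready(e,e), ready(f,d)}
3. push(e,f)  →  {at(d), at(e), linked(f), ready(a,c), ready(a,f), ready(d,a), ready(e,e), ready(f,d), ready(f,f)}
optimal plan length = 3; 3 ≤ 4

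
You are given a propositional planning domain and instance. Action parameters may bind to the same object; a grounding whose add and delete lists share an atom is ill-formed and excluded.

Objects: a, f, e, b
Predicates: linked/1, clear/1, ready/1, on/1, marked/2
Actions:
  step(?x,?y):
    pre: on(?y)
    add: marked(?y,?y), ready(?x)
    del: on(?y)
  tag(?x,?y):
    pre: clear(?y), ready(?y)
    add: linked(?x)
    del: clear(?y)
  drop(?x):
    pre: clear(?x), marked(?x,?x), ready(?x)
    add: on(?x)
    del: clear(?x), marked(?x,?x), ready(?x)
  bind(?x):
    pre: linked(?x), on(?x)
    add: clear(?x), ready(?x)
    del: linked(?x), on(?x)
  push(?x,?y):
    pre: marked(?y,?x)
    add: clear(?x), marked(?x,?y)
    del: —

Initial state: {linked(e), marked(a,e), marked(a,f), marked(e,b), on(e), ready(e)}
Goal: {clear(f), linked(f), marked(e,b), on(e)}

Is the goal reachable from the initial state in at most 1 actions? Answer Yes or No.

No

1. push(f,a)  →  {clear(f), linked(e), marked(a,e), marked(a,f), marked(e,b), marked(f,a), on(e), ready(e)}
2. push(e,a)  →  {clear(e), clear(f), linked(e), marked(a,e), marked(a,f), marked(e,a), marked(e,b), marked(f,a), on(e), ready(e)}
3. tag(f,e)  →  {clear(f), linked(e), linked(f), marked(a,e), marked(a,f), marked(e,a), marked(e,b), marked(f,a), on(e), ready(e)}
optimal plan length = 3; 3 > 1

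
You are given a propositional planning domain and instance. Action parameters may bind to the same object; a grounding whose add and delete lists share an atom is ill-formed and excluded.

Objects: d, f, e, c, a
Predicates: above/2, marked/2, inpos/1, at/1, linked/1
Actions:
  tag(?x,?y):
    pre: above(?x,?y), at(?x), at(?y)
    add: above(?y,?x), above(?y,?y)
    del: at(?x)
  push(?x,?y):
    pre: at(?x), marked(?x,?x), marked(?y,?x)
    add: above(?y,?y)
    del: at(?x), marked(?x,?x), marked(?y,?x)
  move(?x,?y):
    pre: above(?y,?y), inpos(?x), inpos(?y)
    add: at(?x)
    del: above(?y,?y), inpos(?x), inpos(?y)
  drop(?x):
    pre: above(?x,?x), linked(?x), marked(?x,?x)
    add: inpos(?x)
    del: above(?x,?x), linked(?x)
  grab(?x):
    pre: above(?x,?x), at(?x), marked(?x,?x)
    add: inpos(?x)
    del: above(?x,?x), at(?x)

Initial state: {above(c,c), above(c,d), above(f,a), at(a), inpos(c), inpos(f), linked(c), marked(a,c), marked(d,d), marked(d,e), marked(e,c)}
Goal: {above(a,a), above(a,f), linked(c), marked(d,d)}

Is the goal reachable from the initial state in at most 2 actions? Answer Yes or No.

Yes

1. move(f,c)  →  {above(c,d), above(f,a), at(a), at(f), linked(c), marked(a,c), marked(d,d), marked(d,e), marked(e,c)}
2. tag(f,a)  →  {above(a,a), above(a,f), above(c,d), above(f,a), at(a), linked(c), marked(a,c), marked(d,d), marked(d,e), marked(e,c)}
optimal plan length = 2; 2 ≤ 2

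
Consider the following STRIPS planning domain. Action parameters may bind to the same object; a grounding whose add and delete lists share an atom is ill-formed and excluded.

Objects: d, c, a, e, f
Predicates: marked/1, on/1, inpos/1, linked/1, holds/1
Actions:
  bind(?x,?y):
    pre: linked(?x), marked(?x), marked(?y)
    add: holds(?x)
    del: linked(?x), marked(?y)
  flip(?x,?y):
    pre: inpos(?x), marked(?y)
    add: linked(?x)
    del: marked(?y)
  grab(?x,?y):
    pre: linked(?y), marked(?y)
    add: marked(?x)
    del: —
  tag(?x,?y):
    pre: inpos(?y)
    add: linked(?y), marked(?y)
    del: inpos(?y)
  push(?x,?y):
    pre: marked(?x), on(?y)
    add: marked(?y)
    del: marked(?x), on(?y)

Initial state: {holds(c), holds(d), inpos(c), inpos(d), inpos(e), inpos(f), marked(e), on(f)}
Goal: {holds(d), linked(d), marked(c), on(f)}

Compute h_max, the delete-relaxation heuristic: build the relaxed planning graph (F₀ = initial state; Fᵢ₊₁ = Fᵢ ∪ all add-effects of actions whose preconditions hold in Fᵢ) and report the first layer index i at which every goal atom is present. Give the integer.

F0 = init (8 atoms)
F1 = F0 ∪ {linked(c), linked(d), linked(e), linked(f), marked(c), marked(d), marked(f)}  (15 atoms)
goal ⊆ F1  ⇒  h_max = 1

1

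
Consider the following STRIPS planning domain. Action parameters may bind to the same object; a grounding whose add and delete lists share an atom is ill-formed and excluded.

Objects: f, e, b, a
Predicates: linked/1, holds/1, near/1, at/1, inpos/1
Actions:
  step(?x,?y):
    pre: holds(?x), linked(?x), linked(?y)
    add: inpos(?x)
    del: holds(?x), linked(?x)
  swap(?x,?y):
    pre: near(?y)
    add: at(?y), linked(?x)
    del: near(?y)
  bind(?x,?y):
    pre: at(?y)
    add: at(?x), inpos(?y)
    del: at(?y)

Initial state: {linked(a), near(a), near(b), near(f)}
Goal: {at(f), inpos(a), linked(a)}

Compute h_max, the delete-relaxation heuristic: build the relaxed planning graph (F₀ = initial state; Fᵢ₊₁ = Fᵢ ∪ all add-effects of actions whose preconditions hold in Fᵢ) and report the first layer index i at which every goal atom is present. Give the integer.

F0 = init (4 atoms)
F1 = F0 ∪ {at(a), at(b), at(f), linked(b), linked(e), linked(f)}  (10 atoms)
F2 = F1 ∪ {at(e), inpos(a), inpos(b), inpos(f)}  (14 atoms)
goal ⊆ F2  ⇒  h_max = 2

2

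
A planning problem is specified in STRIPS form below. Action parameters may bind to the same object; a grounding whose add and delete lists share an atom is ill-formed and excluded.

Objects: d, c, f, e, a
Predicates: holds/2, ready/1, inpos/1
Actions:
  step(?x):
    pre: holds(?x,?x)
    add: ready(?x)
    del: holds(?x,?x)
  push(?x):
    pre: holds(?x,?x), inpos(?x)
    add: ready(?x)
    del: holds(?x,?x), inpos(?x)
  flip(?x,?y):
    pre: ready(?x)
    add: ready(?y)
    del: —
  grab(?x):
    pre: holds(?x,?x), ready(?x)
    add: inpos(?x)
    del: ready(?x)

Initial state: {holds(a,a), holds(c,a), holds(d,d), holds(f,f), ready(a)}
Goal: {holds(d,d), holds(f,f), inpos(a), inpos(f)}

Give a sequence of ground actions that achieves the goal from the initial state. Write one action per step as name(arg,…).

flip(a,f); grab(f); grab(a)

1. flip(a,f)  →  {holds(a,a), holds(c,a), holds(d,d), holds(f,f), ready(a), ready(f)}
2. grab(f)  →  {holds(a,a), holds(c,a), holds(d,d), holds(f,f), inpos(f), ready(a)}
3. grab(a)  →  {holds(a,a), holds(c,a), holds(d,d), holds(f,f), inpos(a), inpos(f)}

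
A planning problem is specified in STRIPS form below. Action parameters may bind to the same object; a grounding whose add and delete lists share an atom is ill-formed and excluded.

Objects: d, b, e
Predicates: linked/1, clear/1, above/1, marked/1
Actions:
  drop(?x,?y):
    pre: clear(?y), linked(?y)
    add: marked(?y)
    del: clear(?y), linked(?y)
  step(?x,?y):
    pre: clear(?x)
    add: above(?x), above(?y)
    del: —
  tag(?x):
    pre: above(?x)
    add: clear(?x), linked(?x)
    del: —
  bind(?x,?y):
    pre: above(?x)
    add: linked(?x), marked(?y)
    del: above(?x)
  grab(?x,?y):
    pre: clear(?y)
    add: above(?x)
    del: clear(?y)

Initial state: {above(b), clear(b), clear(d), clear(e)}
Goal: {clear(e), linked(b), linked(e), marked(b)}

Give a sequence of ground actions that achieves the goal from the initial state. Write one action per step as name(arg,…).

1. step(d,e)  →  {above(b), above(d), above(e), clear(b), clear(d), clear(e)}
2. tag(b)  →  {above(b), above(d), above(e), clear(b), clear(d), clear(e), linked(b)}
3. bind(e,b)  →  {above(b), above(d), clear(b), clear(d), clear(e), linked(b), linked(e), marked(b)}

step(d,e); tag(b); bind(e,b)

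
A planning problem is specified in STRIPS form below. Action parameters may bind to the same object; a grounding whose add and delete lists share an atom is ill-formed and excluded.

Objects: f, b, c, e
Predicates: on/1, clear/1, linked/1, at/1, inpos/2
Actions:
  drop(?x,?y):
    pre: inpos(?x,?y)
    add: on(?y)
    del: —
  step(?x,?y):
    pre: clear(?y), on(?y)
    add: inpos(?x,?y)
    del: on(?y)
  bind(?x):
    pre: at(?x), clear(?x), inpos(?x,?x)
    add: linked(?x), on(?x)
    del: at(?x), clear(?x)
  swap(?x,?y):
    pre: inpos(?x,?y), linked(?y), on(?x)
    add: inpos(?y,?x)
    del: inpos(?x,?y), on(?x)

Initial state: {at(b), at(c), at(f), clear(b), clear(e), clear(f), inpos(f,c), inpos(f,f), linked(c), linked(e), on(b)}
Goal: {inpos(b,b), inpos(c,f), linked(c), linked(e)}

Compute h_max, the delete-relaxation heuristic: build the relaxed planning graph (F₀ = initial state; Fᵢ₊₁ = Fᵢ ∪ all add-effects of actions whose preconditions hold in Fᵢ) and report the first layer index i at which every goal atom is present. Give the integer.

F0 = init (11 atoms)
F1 = F0 ∪ {inpos(b,b), inpos(c,b), inpos(e,b), inpos(f,b), linked(f), on(c), on(f)}  (18 atoms)
F2 = F1 ∪ {inpos(b,f), inpos(c,f), inpos(e,f), linked(b)}  (22 atoms)
goal ⊆ F2  ⇒  h_max = 2

2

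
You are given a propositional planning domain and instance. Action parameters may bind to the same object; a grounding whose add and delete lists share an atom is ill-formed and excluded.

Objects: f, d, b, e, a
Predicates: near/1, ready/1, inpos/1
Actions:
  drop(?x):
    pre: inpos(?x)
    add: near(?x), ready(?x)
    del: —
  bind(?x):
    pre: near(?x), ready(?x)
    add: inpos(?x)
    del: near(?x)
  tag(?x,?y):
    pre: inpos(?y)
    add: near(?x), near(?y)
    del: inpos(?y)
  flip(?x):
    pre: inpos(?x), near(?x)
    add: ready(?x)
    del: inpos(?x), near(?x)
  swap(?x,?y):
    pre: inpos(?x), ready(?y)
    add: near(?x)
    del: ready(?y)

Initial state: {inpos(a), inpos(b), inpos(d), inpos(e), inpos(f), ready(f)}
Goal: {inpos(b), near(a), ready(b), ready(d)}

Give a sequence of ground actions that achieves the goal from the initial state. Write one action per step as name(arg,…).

1. drop(d)  →  {inpos(a), inpos(b), inpos(d), inpos(e), inpos(f), near(d), ready(d), ready(f)}
2. drop(b)  →  {inpos(a), inpos(b), inpos(d), inpos(e), inpos(f), near(b), near(d), ready(b), ready(d), ready(f)}
3. drop(a)  →  {inpos(a), inpos(b), inpos(d), inpos(e), inpos(f), near(a), near(b), near(d), ready(a), ready(b), ready(d), ready(f)}

drop(d); drop(b); drop(a)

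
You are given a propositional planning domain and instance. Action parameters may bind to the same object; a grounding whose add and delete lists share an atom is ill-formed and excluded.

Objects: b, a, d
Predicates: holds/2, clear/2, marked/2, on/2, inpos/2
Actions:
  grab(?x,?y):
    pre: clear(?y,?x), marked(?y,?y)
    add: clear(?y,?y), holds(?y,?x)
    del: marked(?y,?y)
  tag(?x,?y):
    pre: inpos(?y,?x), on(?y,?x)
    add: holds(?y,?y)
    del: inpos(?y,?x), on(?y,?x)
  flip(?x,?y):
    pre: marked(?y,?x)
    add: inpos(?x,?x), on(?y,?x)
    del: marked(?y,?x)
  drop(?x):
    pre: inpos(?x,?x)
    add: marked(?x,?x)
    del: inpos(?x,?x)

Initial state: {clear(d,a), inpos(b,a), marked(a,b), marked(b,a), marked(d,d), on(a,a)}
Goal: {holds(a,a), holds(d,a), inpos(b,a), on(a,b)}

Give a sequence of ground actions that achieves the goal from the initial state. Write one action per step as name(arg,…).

1. grab(a,d)  →  {clear(d,a), clear(d,d), holds(d,a), inpos(b,a), marked(a,b), marked(b,a), on(a,a)}
2. flip(b,a)  →  {clear(d,a), clear(d,d), holds(d,a), inpos(b,a), inpos(b,b), marked(b,a), on(a,a), on(a,b)}
3. flip(a,b)  →  {clear(d,a), clear(d,d), holds(d,a), inpos(a,a), inpos(b,a), inpos(b,b), on(a,a), on(a,b), on(b,a)}
4. tag(a,a)  →  {clear(d,a), clear(d,d), holds(a,a), holds(d,a), inpos(b,a), inpos(b,b), on(a,b), on(b,a)}

grab(a,d); flip(b,a); flip(a,b); tag(a,a)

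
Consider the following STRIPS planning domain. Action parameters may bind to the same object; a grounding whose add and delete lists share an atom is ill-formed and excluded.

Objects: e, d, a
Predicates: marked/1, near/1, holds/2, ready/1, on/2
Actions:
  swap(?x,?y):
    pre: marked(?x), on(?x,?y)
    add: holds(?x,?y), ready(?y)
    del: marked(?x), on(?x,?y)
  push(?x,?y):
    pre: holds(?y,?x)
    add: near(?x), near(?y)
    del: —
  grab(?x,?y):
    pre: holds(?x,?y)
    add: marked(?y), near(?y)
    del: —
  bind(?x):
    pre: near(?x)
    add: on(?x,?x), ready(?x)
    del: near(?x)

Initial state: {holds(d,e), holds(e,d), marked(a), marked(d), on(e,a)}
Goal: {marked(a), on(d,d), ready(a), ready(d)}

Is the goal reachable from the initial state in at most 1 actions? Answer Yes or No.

1. push(e,d)  →  {holds(d,e), holds(e,d), marked(a), marked(d), near(d), near(e), on(e,a)}
2. grab(d,e)  →  {holds(d,e), holds(e,d), marked(a), marked(d), marked(e), near(d), near(e), on(e,a)}
3. swap(e,a)  →  {holds(d,e), holds(e,a), holds(e,d), marked(a), marked(d), near(d), near(e), ready(a)}
4. bind(d)  →  {holds(d,e), holds(e,a), holds(e,d), marked(a), marked(d), near(e), on(d,d), ready(a), ready(d)}
optimal plan length = 4; 4 > 1

No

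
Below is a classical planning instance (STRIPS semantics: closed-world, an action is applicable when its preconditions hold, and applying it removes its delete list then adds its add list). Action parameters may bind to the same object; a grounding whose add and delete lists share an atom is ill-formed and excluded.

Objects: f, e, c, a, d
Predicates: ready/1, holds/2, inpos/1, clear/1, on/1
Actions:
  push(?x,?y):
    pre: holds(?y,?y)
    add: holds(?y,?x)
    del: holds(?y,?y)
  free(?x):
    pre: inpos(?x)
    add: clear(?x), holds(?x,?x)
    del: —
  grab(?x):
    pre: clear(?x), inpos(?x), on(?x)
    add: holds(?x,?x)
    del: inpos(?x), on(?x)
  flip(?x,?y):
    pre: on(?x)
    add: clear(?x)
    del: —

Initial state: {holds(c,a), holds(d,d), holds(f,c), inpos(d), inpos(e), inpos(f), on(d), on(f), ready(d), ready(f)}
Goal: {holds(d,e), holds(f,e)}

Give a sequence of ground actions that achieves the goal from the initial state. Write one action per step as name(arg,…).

push(e,d); free(f); push(e,f)

1. push(e,d)  →  {holds(c,a), holds(d,e), holds(f,c), inpos(d), inpos(e), inpos(f), on(d), on(f), ready(d), ready(f)}
2. free(f)  →  {clear(f), holds(c,a), holds(d,e), holds(f,c), holds(f,f), inpos(d), inpos(e), inpos(f), on(d), on(f), ready(d), ready(f)}
3. push(e,f)  →  {clear(f), holds(c,a), holds(d,e), holds(f,c), holds(f,e), inpos(d), inpos(e), inpos(f), on(d), on(f), ready(d), ready(f)}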